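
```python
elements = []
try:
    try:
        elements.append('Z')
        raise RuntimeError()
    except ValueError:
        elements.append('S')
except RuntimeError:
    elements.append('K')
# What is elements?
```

Step-by-step execution trace:
1. Inner try: `elements.append('Z')` → elements = ['Z'].
2. `raise RuntimeError()` raises RuntimeError.
3. Inner `except ValueError` does not match RuntimeError; exception propagates to outer try.
4. Outer `except RuntimeError` matches → `elements.append('K')` → elements = ['Z', 'K'].
Result: ['Z', 'K']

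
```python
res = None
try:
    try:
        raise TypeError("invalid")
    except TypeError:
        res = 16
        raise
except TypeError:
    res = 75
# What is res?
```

Step-by-step execution trace:
1. Inner try: `raise TypeError("invalid")` raises TypeError.
2. Inner `except TypeError` matches → res = 16.
3. bare `raise` re-raises the same TypeError.
4. Outer `except TypeError` matches → res = 75.
Result: 75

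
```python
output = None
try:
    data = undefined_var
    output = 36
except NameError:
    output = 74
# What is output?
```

Step-by-step execution trace:
1. `data = undefined_var` raises NameError.
2. `output = 36` is not reached.
3. `except NameError` matches → output = 74.
Result: 74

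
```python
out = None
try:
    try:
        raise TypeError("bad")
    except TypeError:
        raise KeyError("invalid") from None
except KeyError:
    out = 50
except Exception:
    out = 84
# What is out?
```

Step-by-step execution trace:
1. Inner try raises TypeError; inner `except TypeError` catches it.
2. `raise KeyError(...) from None` raises KeyError (from None suppresses __context__, but the active exception is still KeyError).
3. Outer `except KeyError` matches → out = 50.
4. `except Exception` is not reached.
Result: 50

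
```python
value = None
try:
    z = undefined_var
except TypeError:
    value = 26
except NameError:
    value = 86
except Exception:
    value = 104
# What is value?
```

Step-by-step execution trace:
1. `z = undefined_var` raises NameError.
2. `except TypeError` does not match NameError; skipped.
3. `except NameError` matches → value = 86.
4. Remaining except clauses are skipped.
Result: 86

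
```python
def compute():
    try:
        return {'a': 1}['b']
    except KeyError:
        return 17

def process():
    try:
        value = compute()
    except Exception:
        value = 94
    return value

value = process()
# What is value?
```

Step-by-step execution trace:
1. `process()` calls `compute()`.
2. In compute: `{'a': 1}['b']` raises KeyError; `except KeyError` catches it → returns 17.
3. In process: `value = compute()` → value = 17. No exception reaches process.
4. `except Exception` is skipped; process returns 17.
5. value = 17.
Result: 17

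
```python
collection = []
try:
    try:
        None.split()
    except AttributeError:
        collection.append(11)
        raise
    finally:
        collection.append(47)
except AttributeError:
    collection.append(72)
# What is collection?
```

Step-by-step execution trace:
1. Inner try: `None.split()` raises AttributeError.
2. Inner `except AttributeError` matches → `collection.append(11)` → collection = [11].
3. bare `raise` re-raises AttributeError.
4. Inner `finally` runs during unwinding: `collection.append(47)` → collection = [11, 47].
5. Outer `except AttributeError` matches → `collection.append(72)` → collection = [11, 47, 72].
Result: [11, 47, 72]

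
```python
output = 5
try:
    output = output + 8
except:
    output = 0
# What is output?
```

Step-by-step execution trace:
1. output starts at 5.
2. try: `output = output + 8` → output = 13. No exception raised.
3. `except` is skipped.
Result: 13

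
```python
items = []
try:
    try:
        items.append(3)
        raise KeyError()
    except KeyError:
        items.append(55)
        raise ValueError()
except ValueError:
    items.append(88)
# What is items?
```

Step-by-step execution trace:
1. Inner try: `items.append(3)` → items = [3].
2. `raise KeyError()` raises KeyError.
3. Inner `except KeyError` matches → `items.append(55)` → items = [3, 55].
4. `raise ValueError()` raises ValueError; propagates to outer try.
5. Outer `except ValueError` matches → `items.append(88)` → items = [3, 55, 88].
Result: [3, 55, 88]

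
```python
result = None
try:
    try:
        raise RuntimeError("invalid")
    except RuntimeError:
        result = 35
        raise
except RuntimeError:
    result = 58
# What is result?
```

Step-by-step execution trace:
1. Inner try: `raise RuntimeError("invalid")` raises RuntimeError.
2. Inner `except RuntimeError` matches → result = 35.
3. bare `raise` re-raises the same RuntimeError.
4. Outer `except RuntimeError` matches → result = 58.
Result: 58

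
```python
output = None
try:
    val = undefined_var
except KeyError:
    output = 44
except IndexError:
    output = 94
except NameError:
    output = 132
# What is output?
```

Step-by-step execution trace:
1. `val = undefined_var` raises NameError.
2. `except KeyError` does not match NameError; skipped.
3. `except IndexError` does not match NameError; skipped.
4. `except NameError` matches → output = 132.
Result: 132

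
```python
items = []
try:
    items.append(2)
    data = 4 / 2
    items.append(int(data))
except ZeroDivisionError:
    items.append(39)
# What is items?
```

Step-by-step execution trace:
1. try: `items.append(2)` → items = [2].
2. `data = 4 / 2` → data = 2.0. No exception raised.
3. `items.append(int(data))` → items = [2, 2].
4. `except ZeroDivisionError` is skipped (no exception was raised).
Result: [2, 2]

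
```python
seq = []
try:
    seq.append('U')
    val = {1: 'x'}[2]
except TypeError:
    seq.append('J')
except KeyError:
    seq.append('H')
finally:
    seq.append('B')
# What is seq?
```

Step-by-step execution trace:
1. try: `seq.append('U')` → seq = ['U'].
2. `val = {1: 'x'}[2]` raises KeyError.
3. `except TypeError` does not match KeyError; skipped.
4. `except KeyError` matches → `seq.append('H')` → seq = ['U', 'H'].
5. finally always runs: `seq.append('B')` → seq = ['U', 'H', 'B'].
Result: ['U', 'H', 'B']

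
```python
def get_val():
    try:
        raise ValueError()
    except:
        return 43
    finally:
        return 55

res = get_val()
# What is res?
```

Step-by-step execution trace:
1. `get_val()` enters try: `raise ValueError()` raises ValueError.
2. bare `except` matches → `return 43` sets pending return value 43.
3. Before returning, `finally: return 55` runs and overrides the pending return.
4. get_val() returns 55 → res = 55.
Result: 55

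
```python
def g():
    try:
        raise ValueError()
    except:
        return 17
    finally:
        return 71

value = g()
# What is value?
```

Step-by-step execution trace:
1. `g()` enters try: `raise ValueError()` raises ValueError.
2. bare `except` matches → `return 17` sets pending return value 17.
3. Before returning, `finally: return 71` runs and overrides the pending return.
4. g() returns 71 → value = 71.
Result: 71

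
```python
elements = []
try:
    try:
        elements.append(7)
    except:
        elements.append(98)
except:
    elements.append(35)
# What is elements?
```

Step-by-step execution trace:
1. Inner try: `elements.append(7)` → elements = [7]. No exception raised.
2. Inner `except` is skipped.
3. Inner try completes normally; outer `except` is skipped.
Result: [7]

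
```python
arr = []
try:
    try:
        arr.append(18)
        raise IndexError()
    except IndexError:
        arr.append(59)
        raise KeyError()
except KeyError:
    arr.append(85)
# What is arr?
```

Step-by-step execution trace:
1. Inner try: `arr.append(18)` → arr = [18].
2. `raise IndexError()` raises IndexError.
3. Inner `except IndexError` matches → `arr.append(59)` → arr = [18, 59].
4. `raise KeyError()` raises KeyError; propagates to outer try.
5. Outer `except KeyError` matches → `arr.append(85)` → arr = [18, 59, 85].
Result: [18, 59, 85]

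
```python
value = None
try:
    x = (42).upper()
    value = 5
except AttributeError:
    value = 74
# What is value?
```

Step-by-step execution trace:
1. `x = (42).upper()` raises AttributeError.
2. `value = 5` is not reached.
3. `except AttributeError` matches → value = 74.
Result: 74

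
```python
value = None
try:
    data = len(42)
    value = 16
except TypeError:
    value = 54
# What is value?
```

Step-by-step execution trace:
1. `data = len(42)` raises TypeError.
2. `value = 16` is not reached.
3. `except TypeError` matches → value = 54.
Result: 54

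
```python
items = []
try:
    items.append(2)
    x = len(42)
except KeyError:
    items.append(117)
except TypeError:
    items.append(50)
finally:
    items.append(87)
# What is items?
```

Step-by-step execution trace:
1. try: `items.append(2)` → items = [2].
2. `x = len(42)` raises TypeError.
3. `except KeyError` does not match TypeError; skipped.
4. `except TypeError` matches → `items.append(50)` → items = [2, 50].
5. finally always runs: `items.append(87)` → items = [2, 50, 87].
Result: [2, 50, 87]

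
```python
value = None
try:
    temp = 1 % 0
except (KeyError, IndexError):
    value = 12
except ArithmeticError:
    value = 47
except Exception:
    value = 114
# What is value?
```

Step-by-step execution trace:
1. `temp = 1 % 0` raises ZeroDivisionError.
2. `except (KeyError, IndexError)` does not match ZeroDivisionError; skipped.
3. `except ArithmeticError` matches (ZeroDivisionError is a subclass of ArithmeticError) → value = 47.
4. `except Exception` is not reached.
Result: 47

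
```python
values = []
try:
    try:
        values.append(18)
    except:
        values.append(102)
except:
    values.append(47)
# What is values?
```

Step-by-step execution trace:
1. Inner try: `values.append(18)` → values = [18]. No exception raised.
2. Inner `except` is skipped.
3. Inner try completes normally; outer `except` is skipped.
Result: [18]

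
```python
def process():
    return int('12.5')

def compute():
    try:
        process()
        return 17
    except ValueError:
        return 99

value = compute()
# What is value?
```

Step-by-step execution trace:
1. `compute()` calls `process()`.
2. `process()` evaluates `int('12.5')`, which raises ValueError; it propagates to the caller.
3. `return 17` is not reached.
4. `except ValueError` in compute matches → returns 99.
5. value = 99.
Result: 99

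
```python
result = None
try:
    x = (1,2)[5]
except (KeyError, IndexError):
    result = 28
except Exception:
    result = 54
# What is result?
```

Step-by-step execution trace:
1. `x = (1,2)[5]` raises IndexError.
2. `except (KeyError, IndexError)` matches (IndexError is in the tuple) → result = 28.
3. `except Exception` is not reached.
Result: 28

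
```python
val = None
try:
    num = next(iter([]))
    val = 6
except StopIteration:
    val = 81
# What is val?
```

Step-by-step execution trace:
1. `num = next(iter([]))` raises StopIteration.
2. `val = 6` is not reached.
3. `except StopIteration` matches → val = 81.
Result: 81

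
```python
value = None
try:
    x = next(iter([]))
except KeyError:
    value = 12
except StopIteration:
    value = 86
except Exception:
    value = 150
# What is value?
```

Step-by-step execution trace:
1. `x = next(iter([]))` raises StopIteration.
2. `except KeyError` does not match StopIteration; skipped.
3. `except StopIteration` matches → value = 86.
4. Remaining except clauses are skipped.
Result: 86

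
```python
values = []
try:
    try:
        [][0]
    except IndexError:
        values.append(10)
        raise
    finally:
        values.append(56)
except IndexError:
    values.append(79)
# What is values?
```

Step-by-step execution trace:
1. Inner try: `[][0]` raises IndexError.
2. Inner `except IndexError` matches → `values.append(10)` → values = [10].
3. bare `raise` re-raises IndexError.
4. Inner `finally` runs during unwinding: `values.append(56)` → values = [10, 56].
5. Outer `except IndexError` matches → `values.append(79)` → values = [10, 56, 79].
Result: [10, 56, 79]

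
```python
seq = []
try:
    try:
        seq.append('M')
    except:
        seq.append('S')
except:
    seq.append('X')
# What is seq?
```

Step-by-step execution trace:
1. Inner try: `seq.append('M')` → seq = ['M']. No exception raised.
2. Inner `except` is skipped.
3. Inner try completes normally; outer `except` is skipped.
Result: ['M']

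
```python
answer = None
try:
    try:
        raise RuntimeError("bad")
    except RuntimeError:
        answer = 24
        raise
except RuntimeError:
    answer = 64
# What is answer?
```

Step-by-step execution trace:
1. Inner try: `raise RuntimeError("bad")` raises RuntimeError.
2. Inner `except RuntimeError` matches → answer = 24.
3. bare `raise` re-raises the same RuntimeError.
4. Outer `except RuntimeError` matches → answer = 64.
Result: 64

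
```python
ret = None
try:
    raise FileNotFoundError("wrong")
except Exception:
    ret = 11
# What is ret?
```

Step-by-step execution trace:
1. `raise FileNotFoundError(...)` raises FileNotFoundError.
2. `except Exception` matches (FileNotFoundError is a subclass of Exception) → ret = 11.
Result: 11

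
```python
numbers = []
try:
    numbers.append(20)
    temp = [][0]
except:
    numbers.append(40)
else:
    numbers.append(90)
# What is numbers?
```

Step-by-step execution trace:
1. try: `numbers.append(20)` → numbers = [20].
2. `temp = [][0]` raises IndexError.
3. bare `except` matches → `numbers.append(40)` → numbers = [20, 40].
4. `else` is skipped (an exception was raised).
Result: [20, 40]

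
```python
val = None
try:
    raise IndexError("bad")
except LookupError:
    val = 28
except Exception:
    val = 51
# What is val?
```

Step-by-step execution trace:
1. `raise IndexError(...)` raises IndexError.
2. `except LookupError` matches (IndexError is a subclass of LookupError) → val = 28.
3. `except Exception` is not reached.
Result: 28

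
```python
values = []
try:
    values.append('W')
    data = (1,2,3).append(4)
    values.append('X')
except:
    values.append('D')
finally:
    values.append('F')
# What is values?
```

Step-by-step execution trace:
1. try: `values.append('W')` → values = ['W'].
2. `data = (1,2,3).append(4)` raises AttributeError; `values.append('X')` is not reached.
3. bare `except` matches → `values.append('D')` → values = ['W', 'D'].
4. finally always runs: `values.append('F')` → values = ['W', 'D', 'F'].
Result: ['W', 'D', 'F']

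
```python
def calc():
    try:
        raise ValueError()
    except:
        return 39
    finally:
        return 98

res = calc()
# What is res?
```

Step-by-step execution trace:
1. `calc()` enters try: `raise ValueError()` raises ValueError.
2. bare `except` matches → `return 39` sets pending return value 39.
3. Before returning, `finally: return 98` runs and overrides the pending return.
4. calc() returns 98 → res = 98.
Result: 98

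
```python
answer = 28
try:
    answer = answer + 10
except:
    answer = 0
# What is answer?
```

Step-by-step execution trace:
1. answer starts at 28.
2. try: `answer = answer + 10` → answer = 38. No exception raised.
3. `except` is skipped.
Result: 38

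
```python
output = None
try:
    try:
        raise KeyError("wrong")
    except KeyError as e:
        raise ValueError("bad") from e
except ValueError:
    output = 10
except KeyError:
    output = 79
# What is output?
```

Step-by-step execution trace:
1. Inner try raises KeyError; inner `except KeyError as e` catches it.
2. `raise ValueError(...) from e` raises ValueError (KeyError is attached as __cause__, but only ValueError is active).
3. Outer `except ValueError` matches → output = 10.
4. `except KeyError` is not reached.
Result: 10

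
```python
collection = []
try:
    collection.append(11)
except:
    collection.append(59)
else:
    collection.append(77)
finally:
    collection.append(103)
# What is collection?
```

Step-by-step execution trace:
1. try: `collection.append(11)` → collection = [11]. No exception raised.
2. `except` is skipped.
3. `else` runs: `collection.append(77)` → collection = [11, 77].
4. `finally` always runs: `collection.append(103)` → collection = [11, 77, 103].
Result: [11, 77, 103]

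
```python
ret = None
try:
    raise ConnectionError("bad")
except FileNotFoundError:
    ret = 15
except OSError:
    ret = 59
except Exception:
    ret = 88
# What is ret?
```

Step-by-step execution trace:
1. `raise ConnectionError(...)` raises ConnectionError.
2. `except FileNotFoundError` does not match (ConnectionError is not a subclass of FileNotFoundError); skipped.
3. `except OSError` matches (ConnectionError is a subclass of OSError) → ret = 59.
4. `except Exception` is not reached.
Result: 59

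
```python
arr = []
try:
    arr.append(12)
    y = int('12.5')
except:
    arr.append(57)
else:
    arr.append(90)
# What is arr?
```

Step-by-step execution trace:
1. try: `arr.append(12)` → arr = [12].
2. `y = int('12.5')` raises ValueError.
3. bare `except` matches → `arr.append(57)` → arr = [12, 57].
4. `else` is skipped (an exception was raised).
Result: [12, 57]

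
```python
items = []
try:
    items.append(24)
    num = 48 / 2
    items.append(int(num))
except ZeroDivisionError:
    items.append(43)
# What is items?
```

Step-by-step execution trace:
1. try: `items.append(24)` → items = [24].
2. `num = 48 / 2` → num = 24.0. No exception raised.
3. `items.append(int(num))` → items = [24, 24].
4. `except ZeroDivisionError` is skipped (no exception was raised).
Result: [24, 24]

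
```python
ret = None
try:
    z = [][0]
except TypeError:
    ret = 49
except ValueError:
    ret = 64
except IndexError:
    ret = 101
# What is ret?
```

Step-by-step execution trace:
1. `z = [][0]` raises IndexError.
2. `except TypeError` does not match IndexError; skipped.
3. `except ValueError` does not match IndexError; skipped.
4. `except IndexError` matches → ret = 101.
Result: 101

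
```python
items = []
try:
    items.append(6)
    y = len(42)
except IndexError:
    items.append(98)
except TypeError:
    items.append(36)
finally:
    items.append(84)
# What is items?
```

Step-by-step execution trace:
1. try: `items.append(6)` → items = [6].
2. `y = len(42)` raises TypeError.
3. `except IndexError` does not match TypeError; skipped.
4. `except TypeError` matches → `items.append(36)` → items = [6, 36].
5. finally always runs: `items.append(84)` → items = [6, 36, 84].
Result: [6, 36, 84]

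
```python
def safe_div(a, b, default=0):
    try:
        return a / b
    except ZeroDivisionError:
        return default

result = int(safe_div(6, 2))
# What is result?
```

Step-by-step execution trace:
1. `safe_div(6, 2)` enters try: `return 6 / 2` → returns 3.0. No exception raised.
2. `except ZeroDivisionError` is skipped.
3. `int(3.0)` → 3 → result = 3.
Result: 3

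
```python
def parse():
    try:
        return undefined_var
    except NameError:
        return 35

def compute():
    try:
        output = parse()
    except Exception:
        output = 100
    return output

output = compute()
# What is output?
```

Step-by-step execution trace:
1. `compute()` calls `parse()`.
2. In parse: `undefined_var` raises NameError; `except NameError` catches it → returns 35.
3. In compute: `output = parse()` → output = 35. No exception reaches compute.
4. `except Exception` is skipped; compute returns 35.
5. output = 35.
Result: 35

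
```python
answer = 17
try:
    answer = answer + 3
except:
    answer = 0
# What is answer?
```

Step-by-step execution trace:
1. answer starts at 17.
2. try: `answer = answer + 3` → answer = 20. No exception raised.
3. `except` is skipped.
Result: 20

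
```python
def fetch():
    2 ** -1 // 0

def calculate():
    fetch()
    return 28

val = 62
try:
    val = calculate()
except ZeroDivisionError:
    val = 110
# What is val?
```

Step-by-step execution trace:
1. val starts at 62.
2. try: `calculate()` calls `fetch()`.
3. `fetch()` evaluates `2 ** -1 // 0`, which raises ZeroDivisionError; it propagates through calculate (uncaught).
4. `return 28` in calculate is not reached; the assignment to val does not complete.
5. `except ZeroDivisionError` matches → val = 110.
Result: 110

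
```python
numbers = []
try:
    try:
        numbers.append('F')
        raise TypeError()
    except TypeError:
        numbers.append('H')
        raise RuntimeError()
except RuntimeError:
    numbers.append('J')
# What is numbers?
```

Step-by-step execution trace:
1. Inner try: `numbers.append('F')` → numbers = ['F'].
2. `raise TypeError()` raises TypeError.
3. Inner `except TypeError` matches → `numbers.append('H')` → numbers = ['F', 'H'].
4. `raise RuntimeError()` raises RuntimeError; propagates to outer try.
5. Outer `except RuntimeError` matches → `numbers.append('J')` → numbers = ['F', 'H', 'J'].
Result: ['F', 'H', 'J']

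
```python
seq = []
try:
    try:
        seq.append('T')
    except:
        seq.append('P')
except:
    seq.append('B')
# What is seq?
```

Step-by-step execution trace:
1. Inner try: `seq.append('T')` → seq = ['T']. No exception raised.
2. Inner `except` is skipped.
3. Inner try completes normally; outer `except` is skipped.
Result: ['T']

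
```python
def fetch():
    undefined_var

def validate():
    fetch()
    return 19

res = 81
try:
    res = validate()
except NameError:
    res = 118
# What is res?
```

Step-by-step execution trace:
1. res starts at 81.
2. try: `validate()` calls `fetch()`.
3. `fetch()` evaluates `undefined_var`, which raises NameError; it propagates through validate (uncaught).
4. `return 19` in validate is not reached; the assignment to res does not complete.
5. `except NameError` matches → res = 118.
Result: 118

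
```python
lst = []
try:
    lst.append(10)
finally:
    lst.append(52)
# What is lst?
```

Step-by-step execution trace:
1. try: `lst.append(10)` → lst = [10].
2. The try body completes without raising.
3. finally always runs: `lst.append(52)` → lst = [10, 52].
Result: [10, 52]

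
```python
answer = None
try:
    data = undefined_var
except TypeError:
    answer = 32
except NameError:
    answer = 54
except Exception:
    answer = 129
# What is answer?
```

Step-by-step execution trace:
1. `data = undefined_var` raises NameError.
2. `except TypeError` does not match NameError; skipped.
3. `except NameError` matches → answer = 54.
4. Remaining except clauses are skipped.
Result: 54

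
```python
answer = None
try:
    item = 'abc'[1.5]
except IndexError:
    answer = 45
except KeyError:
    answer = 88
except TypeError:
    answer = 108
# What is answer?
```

Step-by-step execution trace:
1. `item = 'abc'[1.5]` raises TypeError.
2. `except IndexError` does not match TypeError; skipped.
3. `except KeyError` does not match TypeError; skipped.
4. `except TypeError` matches → answer = 108.
Result: 108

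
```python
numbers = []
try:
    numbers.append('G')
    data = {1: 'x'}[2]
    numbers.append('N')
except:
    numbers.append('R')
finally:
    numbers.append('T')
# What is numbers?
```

Step-by-step execution trace:
1. try: `numbers.append('G')` → numbers = ['G'].
2. `data = {1: 'x'}[2]` raises KeyError; `numbers.append('N')` is not reached.
3. bare `except` matches → `numbers.append('R')` → numbers = ['G', 'R'].
4. finally always runs: `numbers.append('T')` → numbers = ['G', 'R', 'T'].
Result: ['G', 'R', 'T']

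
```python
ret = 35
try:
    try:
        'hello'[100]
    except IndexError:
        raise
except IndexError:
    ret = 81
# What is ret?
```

Step-by-step execution trace:
1. Inner try: `'hello'[100]` raises IndexError.
2. Inner `except IndexError` matches; bare `raise` re-raises the same IndexError.
3. Outer `except IndexError` matches → ret = 81.
Result: 81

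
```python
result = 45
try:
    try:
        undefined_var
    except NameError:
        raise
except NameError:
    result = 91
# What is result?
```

Step-by-step execution trace:
1. Inner try: `undefined_var` raises NameError.
2. Inner `except NameError` matches; bare `raise` re-raises the same NameError.
3. Outer `except NameError` matches → result = 91.
Result: 91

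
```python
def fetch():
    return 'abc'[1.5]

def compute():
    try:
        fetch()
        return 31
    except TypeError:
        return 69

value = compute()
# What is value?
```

Step-by-step execution trace:
1. `compute()` calls `fetch()`.
2. `fetch()` evaluates `'abc'[1.5]`, which raises TypeError; it propagates to the caller.
3. `return 31` is not reached.
4. `except TypeError` in compute matches → returns 69.
5. value = 69.
Result: 69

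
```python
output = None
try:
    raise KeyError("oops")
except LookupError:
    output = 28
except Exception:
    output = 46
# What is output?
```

Step-by-step execution trace:
1. `raise KeyError(...)` raises KeyError.
2. `except LookupError` matches (KeyError is a subclass of LookupError) → output = 28.
3. `except Exception` is not reached.
Result: 28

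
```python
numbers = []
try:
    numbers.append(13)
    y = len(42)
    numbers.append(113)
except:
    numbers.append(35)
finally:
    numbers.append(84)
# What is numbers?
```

Step-by-step execution trace:
1. try: `numbers.append(13)` → numbers = [13].
2. `y = len(42)` raises TypeError; `numbers.append(113)` is not reached.
3. bare `except` matches → `numbers.append(35)` → numbers = [13, 35].
4. finally always runs: `numbers.append(84)` → numbers = [13, 35, 84].
Result: [13, 35, 84]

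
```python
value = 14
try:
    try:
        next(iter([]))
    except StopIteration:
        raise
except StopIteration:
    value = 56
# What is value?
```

Step-by-step execution trace:
1. Inner try: `next(iter([]))` raises StopIteration.
2. Inner `except StopIteration` matches; bare `raise` re-raises the same StopIteration.
3. Outer `except StopIteration` matches → value = 56.
Result: 56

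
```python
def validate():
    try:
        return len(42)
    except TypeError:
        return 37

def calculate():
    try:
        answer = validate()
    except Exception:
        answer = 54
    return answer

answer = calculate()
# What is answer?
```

Step-by-step execution trace:
1. `calculate()` calls `validate()`.
2. In validate: `len(42)` raises TypeError; `except TypeError` catches it → returns 37.
3. In calculate: `answer = validate()` → answer = 37. No exception reaches calculate.
4. `except Exception` is skipped; calculate returns 37.
5. answer = 37.
Result: 37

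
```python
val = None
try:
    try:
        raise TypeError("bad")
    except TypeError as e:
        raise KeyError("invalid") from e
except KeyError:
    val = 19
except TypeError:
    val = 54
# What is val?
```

Step-by-step execution trace:
1. Inner try raises TypeError; inner `except TypeError as e` catches it.
2. `raise KeyError(...) from e` raises KeyError (TypeError is attached as __cause__, but only KeyError is active).
3. Outer `except KeyError` matches → val = 19.
4. `except TypeError` is not reached.
Result: 19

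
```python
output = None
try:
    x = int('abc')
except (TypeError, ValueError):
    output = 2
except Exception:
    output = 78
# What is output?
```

Step-by-step execution trace:
1. `x = int('abc')` raises ValueError.
2. `except (TypeError, ValueError)` matches (ValueError is in the tuple) → output = 2.
3. `except Exception` is not reached.
Result: 2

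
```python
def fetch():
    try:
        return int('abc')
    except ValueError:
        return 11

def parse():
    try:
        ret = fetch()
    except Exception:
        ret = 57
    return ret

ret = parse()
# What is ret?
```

Step-by-step execution trace:
1. `parse()` calls `fetch()`.
2. In fetch: `int('abc')` raises ValueError; `except ValueError` catches it → returns 11.
3. In parse: `ret = fetch()` → ret = 11. No exception reaches parse.
4. `except Exception` is skipped; parse returns 11.
5. ret = 11.
Result: 11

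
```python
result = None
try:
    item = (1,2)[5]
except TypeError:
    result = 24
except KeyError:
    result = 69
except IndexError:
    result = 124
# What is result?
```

Step-by-step execution trace:
1. `item = (1,2)[5]` raises IndexError.
2. `except TypeError` does not match IndexError; skipped.
3. `except KeyError` does not match IndexError; skipped.
4. `except IndexError` matches → result = 124.
Result: 124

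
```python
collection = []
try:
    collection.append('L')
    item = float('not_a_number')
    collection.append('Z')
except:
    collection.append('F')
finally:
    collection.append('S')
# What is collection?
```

Step-by-step execution trace:
1. try: `collection.append('L')` → collection = ['L'].
2. `item = float('not_a_number')` raises ValueError; `collection.append('Z')` is not reached.
3. bare `except` matches → `collection.append('F')` → collection = ['L', 'F'].
4. finally always runs: `collection.append('S')` → collection = ['L', 'F', 'S'].
Result: ['L', 'F', 'S']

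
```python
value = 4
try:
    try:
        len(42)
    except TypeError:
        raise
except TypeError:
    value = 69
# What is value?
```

Step-by-step execution trace:
1. Inner try: `len(42)` raises TypeError.
2. Inner `except TypeError` matches; bare `raise` re-raises the same TypeError.
3. Outer `except TypeError` matches → value = 69.
Result: 69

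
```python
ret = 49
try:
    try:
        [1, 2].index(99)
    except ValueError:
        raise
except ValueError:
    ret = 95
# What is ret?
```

Step-by-step execution trace:
1. Inner try: `[1, 2].index(99)` raises ValueError.
2. Inner `except ValueError` matches; bare `raise` re-raises the same ValueError.
3. Outer `except ValueError` matches → ret = 95.
Result: 95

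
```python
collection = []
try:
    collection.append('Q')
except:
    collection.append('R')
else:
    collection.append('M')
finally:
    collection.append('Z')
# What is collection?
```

Step-by-step execution trace:
1. try: `collection.append('Q')` → collection = ['Q']. No exception raised.
2. `except` is skipped.
3. `else` runs: `collection.append('M')` → collection = ['Q', 'M'].
4. `finally` always runs: `collection.append('Z')` → collection = ['Q', 'M', 'Z'].
Result: ['Q', 'M', 'Z']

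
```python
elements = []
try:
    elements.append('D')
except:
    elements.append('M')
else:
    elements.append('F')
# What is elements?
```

Step-by-step execution trace:
1. try: `elements.append('D')` → elements = ['D']. No exception raised.
2. `except` is skipped.
3. `else` runs (try completed without exception): `elements.append('F')` → elements = ['D', 'F'].
Result: ['D', 'F']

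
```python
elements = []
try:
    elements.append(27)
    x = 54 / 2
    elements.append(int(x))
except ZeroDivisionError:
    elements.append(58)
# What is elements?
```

Step-by-step execution trace:
1. try: `elements.append(27)` → elements = [27].
2. `x = 54 / 2` → x = 27.0. No exception raised.
3. `elements.append(int(x))` → elements = [27, 27].
4. `except ZeroDivisionError` is skipped (no exception was raised).
Result: [27, 27]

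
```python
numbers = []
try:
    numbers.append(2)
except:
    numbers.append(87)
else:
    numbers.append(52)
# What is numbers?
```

Step-by-step execution trace:
1. try: `numbers.append(2)` → numbers = [2]. No exception raised.
2. `except` is skipped.
3. `else` runs (try completed without exception): `numbers.append(52)` → numbers = [2, 52].
Result: [2, 52]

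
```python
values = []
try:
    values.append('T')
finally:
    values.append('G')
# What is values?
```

Step-by-step execution trace:
1. try: `values.append('T')` → values = ['T'].
2. The try body completes without raising.
3. finally always runs: `values.append('G')` → values = ['T', 'G'].
Result: ['T', 'G']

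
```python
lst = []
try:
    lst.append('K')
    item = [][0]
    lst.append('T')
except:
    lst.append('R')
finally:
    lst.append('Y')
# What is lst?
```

Step-by-step execution trace:
1. try: `lst.append('K')` → lst = ['K'].
2. `item = [][0]` raises IndexError; `lst.append('T')` is not reached.
3. bare `except` matches → `lst.append('R')` → lst = ['K', 'R'].
4. finally always runs: `lst.append('Y')` → lst = ['K', 'R', 'Y'].
Result: ['K', 'R', 'Y']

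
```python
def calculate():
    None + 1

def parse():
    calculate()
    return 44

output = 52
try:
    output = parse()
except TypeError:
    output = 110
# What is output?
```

Step-by-step execution trace:
1. output starts at 52.
2. try: `parse()` calls `calculate()`.
3. `calculate()` evaluates `None + 1`, which raises TypeError; it propagates through parse (uncaught).
4. `return 44` in parse is not reached; the assignment to output does not complete.
5. `except TypeError` matches → output = 110.
Result: 110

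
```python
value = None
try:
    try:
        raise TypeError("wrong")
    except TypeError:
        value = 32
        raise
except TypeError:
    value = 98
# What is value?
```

Step-by-step execution trace:
1. Inner try: `raise TypeError("wrong")` raises TypeError.
2. Inner `except TypeError` matches → value = 32.
3. bare `raise` re-raises the same TypeError.
4. Outer `except TypeError` matches → value = 98.
Result: 98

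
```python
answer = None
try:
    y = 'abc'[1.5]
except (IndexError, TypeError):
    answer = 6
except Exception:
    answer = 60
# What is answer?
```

Step-by-step execution trace:
1. `y = 'abc'[1.5]` raises TypeError.
2. `except (IndexError, TypeError)` matches (TypeError is in the tuple) → answer = 6.
3. `except Exception` is not reached.
Result: 6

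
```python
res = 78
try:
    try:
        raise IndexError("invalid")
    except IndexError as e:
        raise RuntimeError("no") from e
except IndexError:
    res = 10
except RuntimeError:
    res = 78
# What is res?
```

Step-by-step execution trace:
1. Inner try raises IndexError; inner `except IndexError as e` catches it.
2. `raise RuntimeError(...) from e` raises RuntimeError (IndexError is attached as __cause__, but only RuntimeError is active).
3. Outer `except IndexError` does not match RuntimeError; skipped.
4. Outer `except RuntimeError` matches → res = 78.
Result: 78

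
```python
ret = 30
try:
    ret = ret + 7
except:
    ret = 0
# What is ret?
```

Step-by-step execution trace:
1. ret starts at 30.
2. try: `ret = ret + 7` → ret = 37. No exception raised.
3. `except` is skipped.
Result: 37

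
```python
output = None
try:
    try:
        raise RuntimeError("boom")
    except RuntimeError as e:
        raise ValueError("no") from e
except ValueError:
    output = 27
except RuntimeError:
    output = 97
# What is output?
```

Step-by-step execution trace:
1. Inner try raises RuntimeError; inner `except RuntimeError as e` catches it.
2. `raise ValueError(...) from e` raises ValueError (RuntimeError is attached as __cause__, but only ValueError is active).
3. Outer `except ValueError` matches → output = 27.
4. `except RuntimeError` is not reached.
Result: 27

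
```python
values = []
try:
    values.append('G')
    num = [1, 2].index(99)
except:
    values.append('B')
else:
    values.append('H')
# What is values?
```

Step-by-step execution trace:
1. try: `values.append('G')` → values = ['G'].
2. `num = [1, 2].index(99)` raises ValueError.
3. bare `except` matches → `values.append('B')` → values = ['G', 'B'].
4. `else` is skipped (an exception was raised).
Result: ['G', 'B']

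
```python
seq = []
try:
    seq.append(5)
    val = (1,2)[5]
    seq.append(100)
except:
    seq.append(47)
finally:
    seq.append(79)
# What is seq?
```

Step-by-step execution trace:
1. try: `seq.append(5)` → seq = [5].
2. `val = (1,2)[5]` raises IndexError; `seq.append(100)` is not reached.
3. bare `except` matches → `seq.append(47)` → seq = [5, 47].
4. finally always runs: `seq.append(79)` → seq = [5, 47, 79].
Result: [5, 47, 79]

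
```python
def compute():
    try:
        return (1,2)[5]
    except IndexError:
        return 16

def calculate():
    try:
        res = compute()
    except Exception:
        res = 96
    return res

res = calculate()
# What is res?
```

Step-by-step execution trace:
1. `calculate()` calls `compute()`.
2. In compute: `(1,2)[5]` raises IndexError; `except IndexError` catches it → returns 16.
3. In calculate: `res = compute()` → res = 16. No exception reaches calculate.
4. `except Exception` is skipped; calculate returns 16.
5. res = 16.
Result: 16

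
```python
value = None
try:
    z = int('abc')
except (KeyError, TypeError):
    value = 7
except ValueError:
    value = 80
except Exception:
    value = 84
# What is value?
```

Step-by-step execution trace:
1. `z = int('abc')` raises ValueError.
2. `except (KeyError, TypeError)` does not match ValueError; skipped.
3. `except ValueError` matches (exact type match) → value = 80.
4. `except Exception` is not reached.
Result: 80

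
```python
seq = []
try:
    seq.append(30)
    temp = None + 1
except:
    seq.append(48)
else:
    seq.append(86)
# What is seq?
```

Step-by-step execution trace:
1. try: `seq.append(30)` → seq = [30].
2. `temp = None + 1` raises TypeError.
3. bare `except` matches → `seq.append(48)` → seq = [30, 48].
4. `else` is skipped (an exception was raised).
Result: [30, 48]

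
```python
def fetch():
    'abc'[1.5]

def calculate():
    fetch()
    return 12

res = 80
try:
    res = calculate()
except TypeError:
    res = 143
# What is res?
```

Step-by-step execution trace:
1. res starts at 80.
2. try: `calculate()` calls `fetch()`.
3. `fetch()` evaluates `'abc'[1.5]`, which raises TypeError; it propagates through calculate (uncaught).
4. `return 12` in calculate is not reached; the assignment to res does not complete.
5. `except TypeError` matches → res = 143.
Result: 143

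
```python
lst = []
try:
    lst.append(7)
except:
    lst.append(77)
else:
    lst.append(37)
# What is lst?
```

Step-by-step execution trace:
1. try: `lst.append(7)` → lst = [7]. No exception raised.
2. `except` is skipped.
3. `else` runs (try completed without exception): `lst.append(37)` → lst = [7, 37].
Result: [7, 37]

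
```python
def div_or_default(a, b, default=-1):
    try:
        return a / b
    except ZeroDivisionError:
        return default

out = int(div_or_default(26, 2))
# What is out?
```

Step-by-step execution trace:
1. `div_or_default(26, 2)` enters try: `return 26 / 2` → returns 13.0. No exception raised.
2. `except ZeroDivisionError` is skipped.
3. `int(13.0)` → 13 → out = 13.
Result: 13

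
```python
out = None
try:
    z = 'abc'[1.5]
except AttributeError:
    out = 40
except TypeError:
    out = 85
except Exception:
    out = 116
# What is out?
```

Step-by-step execution trace:
1. `z = 'abc'[1.5]` raises TypeError.
2. `except AttributeError` does not match TypeError; skipped.
3. `except TypeError` matches → out = 85.
4. Remaining except clauses are skipped.
Result: 85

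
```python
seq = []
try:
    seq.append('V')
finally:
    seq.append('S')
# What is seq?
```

Step-by-step execution trace:
1. try: `seq.append('V')` → seq = ['V'].
2. The try body completes without raising.
3. finally always runs: `seq.append('S')` → seq = ['V', 'S'].
Result: ['V', 'S']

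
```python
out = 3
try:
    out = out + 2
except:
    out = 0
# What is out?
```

Step-by-step execution trace:
1. out starts at 3.
2. try: `out = out + 2` → out = 5. No exception raised.
3. `except` is skipped.
Result: 5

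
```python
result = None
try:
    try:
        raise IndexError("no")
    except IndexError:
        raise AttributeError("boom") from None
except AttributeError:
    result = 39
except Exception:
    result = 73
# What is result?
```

Step-by-step execution trace:
1. Inner try raises IndexError; inner `except IndexError` catches it.
2. `raise AttributeError(...) from None` raises AttributeError (from None suppresses __context__, but the active exception is still AttributeError).
3. Outer `except AttributeError` matches → result = 39.
4. `except Exception` is not reached.
Result: 39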